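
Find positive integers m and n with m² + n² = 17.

We need to find integers m, n > 0 such that m² + n² = 17.
Trying m = 1: n² = 17 - 1² = 17 - 1 = 16
n = 4
Check: 1² + 4² = 1 + 16 = 17 ✓

17 = 1² + 4²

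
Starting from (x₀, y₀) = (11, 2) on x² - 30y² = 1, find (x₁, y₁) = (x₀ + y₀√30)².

Solutions to x² - Dy² = 1 are generated by powers of (x₀ + y₀√D).
The next solution satisfies x₁ + y₁√30 = (x₀ + y₀√30)², giving:
x₁ = x₀² + 30y₀² = 11² + 30·2² = 121 + 120 = 241
y₁ = 2x₀y₀ = 2·11·2 = 44

Verify: 241² - 30·44² = 58081 - 58080 = 1 ✓

x = 241, y = 44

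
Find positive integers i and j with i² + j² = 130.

We need to find integers i, j > 0 such that i² + j² = 130.
Trying i = 3: j² = 130 - 3² = 130 - 9 = 121
j = 11
Check: 3² + 11² = 9 + 121 = 130 ✓

130 = 3² + 11²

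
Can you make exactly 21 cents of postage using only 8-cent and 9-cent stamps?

We need non-negative x, y with 8x + 9y = 21.
gcd(8, 9) = 1 divides 21, so integer solutions exist, but checking x = 0..2 shows none with y ≥ 0.
So 21 cannot be made with non-negative stamp counts.

No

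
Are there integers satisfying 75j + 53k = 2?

Step 1: Compute gcd(75, 53).
gcd(75, 53) = 1

Step 2: Check divisibility.
Does 1 divide 2? 2 = 1 x 2, so yes.

By the theorem on linear Diophantine equations, 75j + 53k = 2 has integer solutions if and only if gcd(75, 53) divides 2. Since 1 | 2, solutions exist.

Yes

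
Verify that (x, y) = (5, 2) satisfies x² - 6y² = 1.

Compute x² = 5² = 25
Compute 6y² = 6·2² = 6·4 = 24
x² - 6y² = 25 - 24 = 1
Since this equals 1, (5, 2) is a solution.

Yes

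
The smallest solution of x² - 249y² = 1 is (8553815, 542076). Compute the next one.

Solutions to x² - Dy² = 1 are generated by powers of (x₀ + y₀√D).
The next solution satisfies x₁ + y₁√249 = (x₀ + y₀√249)², giving:
x₁ = x₀² + 249y₀² = 8553815² + 249·542076² = 73167751054225 + 73167751054224 = 146335502108449
y₁ = 2x₀y₀ = 2·8553815·542076 = 9273635639880

Verify: 146335502108449² - 249·9273635639880² = 21414079177331881724557185601 - 21414079177331881724557185600 = 1 ✓

x = 146335502108449, y = 9273635639880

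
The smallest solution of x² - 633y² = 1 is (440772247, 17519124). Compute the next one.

Solutions to x² - Dy² = 1 are generated by powers of (x₀ + y₀√D).
The next solution satisfies x₁ + y₁√633 = (x₀ + y₀√633)², giving:
x₁ = x₀² + 633y₀² = 440772247² + 633·17519124² = 194280173725429009 + 194280173725429008 = 388560347450858017
y₁ = 2x₀y₀ = 2·440772247·17519124 = 15443887301903256

Verify: 388560347450858017² - 633·15443887301903256² = 150979143611131504269776749493172289 - 150979143611131504269776749493172288 = 1 ✓

x = 388560347450858017, y = 15443887301903256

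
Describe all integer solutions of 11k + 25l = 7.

Step 1: Compute gcd(11, 25) = 1.
Since 1 divides 7, solutions exist.

Step 2: Find a particular solution using extended Euclidean algorithm.
We get k₀ = -63, l₀ = 28.
Check: 11*-63 + 25*28 = 7 = 7 ✓

Step 3: Write the general solution.
k = -63 + (25/1)t = -63 + 25t
l = 28 - (11/1)t = 28 - 11t
for any integer t.

k = -63 + 25t, l = 28 - 11t for integer t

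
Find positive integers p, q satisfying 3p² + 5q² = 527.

Try small values of p and check whether (527 - 3p²)/5 is a perfect square.
p = 3: 3·3² = 27, so 5q² = 527 - 27 = 500, giving q² = 100, q = 10.
Check: 3·3² + 5·10² = 27 + 500 = 527 ✓

p = 3, q = 10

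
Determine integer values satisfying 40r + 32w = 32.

Step 1: Check solvability.
gcd(40, 32) = 8
Since 8 divides 32, solutions exist.

Step 2: Apply extended Euclidean algorithm to find gcd.
We find integers such that 40*x0 + 32*y0 = 8

Step 3: Scale the particular solution.
Multiply by 32/8 = 4:
r = 4, w = -4

Step 4: Verify.
40*(4) + 32*(-4) = 32 = 32 ✓

r = 4, w = -4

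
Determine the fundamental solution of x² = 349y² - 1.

We need x² = 349y² - 1. Try successive y:
y = 1: x² = 349·1² - 1 = 348, not a perfect square
y = 2: x² = 349·2² - 1 = 1395, not a perfect square
y = 3: x² = 349·3² - 1 = 3140, not a perfect square
...
y = 493: x² = 349·493² - 1 = 84824100 = 9210² ✓
Check: 9210² - 349·493² = 84824100 - 84824101 = -1 ✓

x = 9210, y = 493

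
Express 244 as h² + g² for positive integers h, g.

We need to find integers h, g > 0 such that h² + g² = 244.
Trying h = 10: g² = 244 - 10² = 244 - 100 = 144
g = 12
Check: 10² + 12² = 100 + 144 = 244 ✓

244 = 10² + 12²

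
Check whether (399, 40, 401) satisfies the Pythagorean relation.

Compute a² + b²:
399² + 40² = 159201 + 1600 = 160801
Compute c²:
401² = 160801
Since 160801 = 160801, it is a Pythagorean triple.

Yes, it is a Pythagorean triple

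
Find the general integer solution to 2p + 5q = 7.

Step 1: Compute gcd(2, 5) = 1.
Since 1 divides 7, solutions exist.

Step 2: Find a particular solution using extended Euclidean algorithm.
We get p₀ = -14, q₀ = 7.
Check: 2*-14 + 5*7 = 7 = 7 ✓

Step 3: Write the general solution.
p = -14 + (5/1)t = -14 + 5t
q = 7 - (2/1)t = 7 - 2t
for any integer t.

p = -14 + 5t, q = 7 - 2t for integer t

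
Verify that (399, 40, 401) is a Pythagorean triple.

Compute a² + b²:
399² + 40² = 159201 + 1600 = 160801
Compute c²:
401² = 160801
Since 160801 = 160801, it is a Pythagorean triple.

Yes, it is a Pythagorean triple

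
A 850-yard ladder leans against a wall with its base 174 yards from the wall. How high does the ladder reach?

The ladder, wall, and ground form a right triangle with hypotenuse 850 and one leg 174.
By the Pythagorean theorem: h² = 850² - 174² = 722500 - 30276 = 692224
h = √692224 = 832 yards

832 yards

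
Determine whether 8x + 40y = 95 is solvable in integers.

Step 1: Compute gcd(8, 40).
gcd(8, 40) = 8

Step 2: Check divisibility.
Does 8 divide 95? 95 = 8 x 11 + 7, so no.

By the theorem on linear Diophantine equations, 8x + 40y = 95 has integer solutions if and only if gcd(8, 40) divides 95. Since 8 does not divide 95, no solutions exist.

No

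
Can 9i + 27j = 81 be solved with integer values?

Step 1: Compute gcd(9, 27).
gcd(9, 27) = 9

Step 2: Check divisibility.
Does 9 divide 81? 81 = 9 x 9, so yes.

By the theorem on linear Diophantine equations, 9i + 27j = 81 has integer solutions if and only if gcd(9, 27) divides 81. Since 9 | 81, solutions exist.

Yes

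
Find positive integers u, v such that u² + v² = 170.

Search for u with 170 - u² a perfect square.
u = 1: 170 - 1² = 170 - 1 = 169 = 13² ✓
So u = 1, v = 13.

u = 1, v = 13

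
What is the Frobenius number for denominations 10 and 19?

For two coprime denominations a and b, the Frobenius number (largest value not representable as a non-negative combination) is ab - a - b.
Here gcd(10, 19) = 1, so they are coprime.
F(10, 19) = 10·19 - 10 - 19 = 190 - 29 = 161

161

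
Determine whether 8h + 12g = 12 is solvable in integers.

Step 1: Compute gcd(8, 12).
gcd(8, 12) = 4

Step 2: Check divisibility.
Does 4 divide 12? 12 = 4 x 3, so yes.

By the theorem on linear Diophantine equations, 8h + 12g = 12 has integer solutions if and only if gcd(8, 12) divides 12. Since 4 | 12, solutions exist.

Yes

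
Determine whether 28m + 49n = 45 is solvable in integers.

Step 1: Compute gcd(28, 49).
gcd(28, 49) = 7

Step 2: Check divisibility.
Does 7 divide 45? 45 = 7 x 6 + 3, so no.

By the theorem on linear Diophantine equations, 28m + 49n = 45 has integer solutions if and only if gcd(28, 49) divides 45. Since 7 does not divide 45, no solutions exist.

No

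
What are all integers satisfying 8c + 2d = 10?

Step 1: Compute gcd(8, 2) = 2.
Since 2 divides 10, solutions exist.

Step 2: Find a particular solution using extended Euclidean algorithm.
We get c₀ = 0, d₀ = 5.
Check: 8*0 + 2*5 = 10 = 10 ✓

Step 3: Write the general solution.
c = 0 + (2/2)t = 0 + 1t
d = 5 - (8/2)t = 5 - 4t
for any integer t.

c = 0 + 1t, d = 5 - 4t for integer t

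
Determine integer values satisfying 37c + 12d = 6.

Step 1: Check solvability.
gcd(37, 12) = 1
Since 1 divides 6, solutions exist.

Step 2: Apply extended Euclidean algorithm to find gcd.
We find integers such that 37*x0 + 12*y0 = 1

Step 3: Scale the particular solution.
Multiply by 6/1 = 6:
c = 6, d = -18

Step 4: Verify.
37*(6) + 12*(-18) = 6 = 6 ✓

c = 6, d = -18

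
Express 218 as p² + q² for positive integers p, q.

We need to find integers p, q > 0 such that p² + q² = 218.
Trying p = 7: q² = 218 - 7² = 218 - 49 = 169
q = 13
Check: 7² + 13² = 49 + 169 = 218 ✓

218 = 7² + 13²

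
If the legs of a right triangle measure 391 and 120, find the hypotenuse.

c² = a² + b² = 391² + 120² = 152881 + 14400 = 167281
c = 409

409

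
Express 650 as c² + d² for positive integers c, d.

We need to find integers c, d > 0 such that c² + d² = 650.
Trying c = 5: d² = 650 - 5² = 650 - 25 = 625
d = 25
Check: 5² + 25² = 25 + 625 = 650 ✓

650 = 5² + 25²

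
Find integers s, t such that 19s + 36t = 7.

Step 1: Check solvability.
gcd(19, 36) = 1
Since 1 divides 7, solutions exist.

Step 2: Apply extended Euclidean algorithm to find gcd.
We find integers such that 19*x0 + 36*y0 = 1

Step 3: Scale the particular solution.
Multiply by 7/1 = 7:
s = -119, t = 63

Step 4: Verify.
19*(-119) + 36*(63) = 7 = 7 ✓

s = -119, t = 63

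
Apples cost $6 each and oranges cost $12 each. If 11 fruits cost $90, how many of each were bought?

Let a = apples, o = oranges.
a + o = 11
6a + 12o = 90
Substitute o = 11 - a:
6a + 12(11 - a) = 90
(6 - 12)a = 90 - 132
-6a = -42
a = 7, o = 11 - 7 = 4

Apples: 7, Oranges: 4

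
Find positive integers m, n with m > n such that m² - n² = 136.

Factor: m² - n² = (m+n)(m-n) = 136.
We need two factors of 136 with the same parity.
Use m+n = 68 and m-n = 2 (product 68·2 = 136).
Adding: 2m = 70, so m = 35.
Subtracting: 2n = 66, so n = 33.
Check: 35² - 33² = 1225 - 1089 = 136 ✓

m = 35, n = 33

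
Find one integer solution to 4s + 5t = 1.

Step 1: Check solvability.
gcd(4, 5) = 1
Since 1 divides 1, solutions exist.

Step 2: Apply extended Euclidean algorithm to find gcd.
We find integers such that 4*x0 + 5*y0 = 1

Step 3: Scale the particular solution.
Multiply by 1/1 = 1:
s = -1, t = 1

Step 4: Verify.
4*(-1) + 5*(1) = 1 = 1 ✓

s = -1, t = 1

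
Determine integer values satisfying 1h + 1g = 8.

Step 1: Check solvability.
gcd(1, 1) = 1
Since 1 divides 8, solutions exist.

Step 2: Apply extended Euclidean algorithm to find gcd.
We find integers such that 1*x0 + 1*y0 = 1

Step 3: Scale the particular solution.
Multiply by 8/1 = 8:
h = 0, g = 8

Step 4: Verify.
1*(0) + 1*(8) = 8 = 8 ✓

h = 0, g = 8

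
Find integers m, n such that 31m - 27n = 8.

Step 1: Check solvability.
gcd(31, 27) = 1
Since 1 divides 8, solutions exist.

Step 2: Apply extended Euclidean algorithm to find gcd.
We find integers such that 31*x0 + 27*y0 = 1

Step 3: Scale the particular solution.
Multiply by 8/1 = 8:
m = 56, n = 64

Step 4: Verify.
31*(56) - 27*(64) = 8 = 8 ✓

m = 56, n = 64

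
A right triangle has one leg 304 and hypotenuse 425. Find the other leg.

a² = c² - b² = 180625 - 92416 = 88209
a = 297

297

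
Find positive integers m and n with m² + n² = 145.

We need to find integers m, n > 0 such that m² + n² = 145.
Trying m = 1: n² = 145 - 1² = 145 - 1 = 144
n = 12
Check: 1² + 12² = 1 + 144 = 145 ✓

145 = 1² + 12²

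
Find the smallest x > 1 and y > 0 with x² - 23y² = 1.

We seek the smallest positive integers (x, y) with x² - 23y² = 1, i.e., x² = 23y² + 1.
Try successive y values:
y = 1: x² = 23·1² + 1 = 24, not a perfect square
y = 2: x² = 23·2² + 1 = 93, not a perfect square
y = 3: x² = 23·3² + 1 = 208, not a perfect square
... continuing the search (or via continued fractions) ...
y = 5: x² = 23·5² + 1 = 576, x = 24 ✓

Verify: 24² - 23·5² = 576 - 575 = 1 ✓

x = 24, y = 5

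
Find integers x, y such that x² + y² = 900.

We need to find integers x, y > 0 such that x² + y² = 900.
Trying x = 18: y² = 900 - 18² = 900 - 324 = 576
y = 24
Check: 18² + 24² = 324 + 576 = 900 ✓

900 = 18² + 24²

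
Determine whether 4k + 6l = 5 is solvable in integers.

Step 1: Compute gcd(4, 6).
gcd(4, 6) = 2

Step 2: Check divisibility.
Does 2 divide 5? 5 = 2 x 2 + 1, so no.

By the theorem on linear Diophantine equations, 4k + 6l = 5 has integer solutions if and only if gcd(4, 6) divides 5. Since 2 does not divide 5, no solutions exist.

No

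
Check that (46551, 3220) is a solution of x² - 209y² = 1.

Compute x² = 46551² = 2166995601
Compute 209y² = 209·3220² = 209·10368400 = 2166995600
x² - 209y² = 2166995601 - 2166995600 = 1
Since this equals 1, (46551, 3220) is a solution.

Yes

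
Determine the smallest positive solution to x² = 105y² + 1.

We seek the smallest positive integers (x, y) with x² - 105y² = 1, i.e., x² = 105y² + 1.
Try successive y values:
y = 1: x² = 105·1² + 1 = 106, not a perfect square
y = 2: x² = 105·2² + 1 = 421, not a perfect square
y = 3: x² = 105·3² + 1 = 946, not a perfect square
... continuing the search (or via continued fractions) ...
y = 4: x² = 105·4² + 1 = 1681, x = 41 ✓

Verify: 41² - 105·4² = 1681 - 1680 = 1 ✓

x = 41, y = 4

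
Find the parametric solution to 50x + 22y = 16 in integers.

Step 1: Compute gcd(50, 22) = 2.
Since 2 divides 16, solutions exist.

Step 2: Find a particular solution using extended Euclidean algorithm.
We get x₀ = 32, y₀ = -72.
Check: 50*32 + 22*-72 = 16 = 16 ✓

Step 3: Write the general solution.
x = 32 + (22/2)t = 32 + 11t
y = -72 - (50/2)t = -72 - 25t
for any integer t.

x = 32 + 11t, y = -72 - 25t for integer t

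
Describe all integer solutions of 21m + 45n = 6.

Step 1: Compute gcd(21, 45) = 3.
Since 3 divides 6, solutions exist.

Step 2: Find a particular solution using extended Euclidean algorithm.
We get m₀ = -4, n₀ = 2.
Check: 21*-4 + 45*2 = 6 = 6 ✓

Step 3: Write the general solution.
m = -4 + (45/3)t = -4 + 15t
n = 2 - (21/3)t = 2 - 7t
for any integer t.

m = -4 + 15t, n = 2 - 7t for integer t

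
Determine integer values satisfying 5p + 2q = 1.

Step 1: Check solvability.
gcd(5, 2) = 1
Since 1 divides 1, solutions exist.

Step 2: Apply extended Euclidean algorithm to find gcd.
We find integers such that 5*x0 + 2*y0 = 1

Step 3: Scale the particular solution.
Multiply by 1/1 = 1:
p = 1, q = -2

Step 4: Verify.
5*(1) + 2*(-2) = 1 = 1 ✓

p = 1, q = -2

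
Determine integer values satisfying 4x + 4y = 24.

Step 1: Check solvability.
gcd(4, 4) = 4
Since 4 divides 24, solutions exist.

Step 2: Apply extended Euclidean algorithm to find gcd.
We find integers such that 4*x0 + 4*y0 = 4

Step 3: Scale the particular solution.
Multiply by 24/4 = 6:
x = 0, y = 6

Step 4: Verify.
4*(0) + 4*(6) = 24 = 24 ✓

x = 0, y = 6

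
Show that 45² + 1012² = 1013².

Compute a² + b² = 45² + 1012² = 2025 + 1024144 = 1026169
Compute c² = 1013² = 1026169
Since 1026169 = 1026169, confirmed.

Yes, it is a Pythagorean triple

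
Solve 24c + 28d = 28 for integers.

Step 1: Check solvability.
gcd(24, 28) = 4
Since 4 divides 28, solutions exist.

Step 2: Apply extended Euclidean algorithm to find gcd.
We find integers such that 24*x0 + 28*y0 = 4

Step 3: Scale the particular solution.
Multiply by 28/4 = 7:
c = -7, d = 7

Step 4: Verify.
24*(-7) + 28*(7) = 28 = 28 ✓

c = -7, d = 7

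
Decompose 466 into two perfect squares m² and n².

We need to find integers m, n > 0 such that m² + n² = 466.
Trying m = 5: n² = 466 - 5² = 466 - 25 = 441
n = 21
Check: 5² + 21² = 25 + 441 = 466 ✓

466 = 5² + 21²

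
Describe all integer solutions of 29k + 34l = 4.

Step 1: Compute gcd(29, 34) = 1.
Since 1 divides 4, solutions exist.

Step 2: Find a particular solution using extended Euclidean algorithm.
We get k₀ = -28, l₀ = 24.
Check: 29*-28 + 34*24 = 4 = 4 ✓

Step 3: Write the general solution.
k = -28 + (34/1)t = -28 + 34t
l = 24 - (29/1)t = 24 - 29t
for any integer t.

k = -28 + 34t, l = 24 - 29t for integer t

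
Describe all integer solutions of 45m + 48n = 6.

Step 1: Compute gcd(45, 48) = 3.
Since 3 divides 6, solutions exist.

Step 2: Find a particular solution using extended Euclidean algorithm.
We get m₀ = -2, n₀ = 2.
Check: 45*-2 + 48*2 = 6 = 6 ✓

Step 3: Write the general solution.
m = -2 + (48/3)t = -2 + 16t
n = 2 - (45/3)t = 2 - 15t
for any integer t.

m = -2 + 16t, n = 2 - 15t for integer t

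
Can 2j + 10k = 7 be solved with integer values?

Step 1: Compute gcd(2, 10).
gcd(2, 10) = 2

Step 2: Check divisibility.
Does 2 divide 7? 7 = 2 x 3 + 1, so no.

By the theorem on linear Diophantine equations, 2j + 10k = 7 has integer solutions if and only if gcd(2, 10) divides 7. Since 2 does not divide 7, no solutions exist.

No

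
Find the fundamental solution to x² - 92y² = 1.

We seek the smallest positive integers (x, y) with x² - 92y² = 1, i.e., x² = 92y² + 1.
Try successive y values:
y = 1: x² = 92·1² + 1 = 93, not a perfect square
y = 2: x² = 92·2² + 1 = 369, not a perfect square
y = 3: x² = 92·3² + 1 = 829, not a perfect square
... continuing the search (or via continued fractions) ...
y = 120: x² = 92·120² + 1 = 1324801, x = 1151 ✓

Verify: 1151² - 92·120² = 1324801 - 1324800 = 1 ✓

x = 1151, y = 120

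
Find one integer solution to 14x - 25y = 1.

Step 1: Check solvability.
gcd(14, 25) = 1
Since 1 divides 1, solutions exist.

Step 2: Apply extended Euclidean algorithm to find gcd.
We find integers such that 14*x0 + 25*y0 = 1

Step 3: Scale the particular solution.
Multiply by 1/1 = 1:
x = 9, y = 5

Step 4: Verify.
14*(9) - 25*(5) = 1 = 1 ✓

x = 9, y = 5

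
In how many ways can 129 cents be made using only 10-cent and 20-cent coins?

We need non-negative integers (x, y) with 10x + 20y = 129.
For each x from 0 to 12, check if (129 - 10x) is a non-negative multiple of 20.
Solutions (x, y): none
Count: 0

0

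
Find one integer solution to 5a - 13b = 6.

Step 1: Check solvability.
gcd(5, 13) = 1
Since 1 divides 6, solutions exist.

Step 2: Apply extended Euclidean algorithm to find gcd.
We find integers such that 5*x0 + 13*y0 = 1

Step 3: Scale the particular solution.
Multiply by 6/1 = 6:
a = -30, b = -12

Step 4: Verify.
5*(-30) - 13*(-12) = 6 = 6 ✓

a = -30, b = -12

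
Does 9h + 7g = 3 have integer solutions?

Step 1: Compute gcd(9, 7).
gcd(9, 7) = 1

Step 2: Check divisibility.
Does 1 divide 3? 3 = 1 x 3, so yes.

By the theorem on linear Diophantine equations, 9h + 7g = 3 has integer solutions if and only if gcd(9, 7) divides 3. Since 1 | 3, solutions exist.

Yes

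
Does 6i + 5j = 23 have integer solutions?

Step 1: Compute gcd(6, 5).
gcd(6, 5) = 1

Step 2: Check divisibility.
Does 1 divide 23? 23 = 1 x 23, so yes.

By the theorem on linear Diophantine equations, 6i + 5j = 23 has integer solutions if and only if gcd(6, 5) divides 23. Since 1 | 23, solutions exist.

Yes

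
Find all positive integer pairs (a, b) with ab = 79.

The positive divisors of 79 are: 1, 79.
Each divisor d gives the pair (d, 79/d):
(1, 79), (79, 1)

(1, 79), (79, 1)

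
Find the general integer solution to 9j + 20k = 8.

Step 1: Compute gcd(9, 20) = 1.
Since 1 divides 8, solutions exist.

Step 2: Find a particular solution using extended Euclidean algorithm.
We get j₀ = 72, k₀ = -32.
Check: 9*72 + 20*-32 = 8 = 8 ✓

Step 3: Write the general solution.
j = 72 + (20/1)t = 72 + 20t
k = -32 - (9/1)t = -32 - 9t
for any integer t.

j = 72 + 20t, k = -32 - 9t for integer t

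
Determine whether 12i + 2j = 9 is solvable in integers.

Step 1: Compute gcd(12, 2).
gcd(12, 2) = 2

Step 2: Check divisibility.
Does 2 divide 9? 9 = 2 x 4 + 1, so no.

By the theorem on linear Diophantine equations, 12i + 2j = 9 has integer solutions if and only if gcd(12, 2) divides 9. Since 2 does not divide 9, no solutions exist.

No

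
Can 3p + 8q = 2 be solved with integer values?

Step 1: Compute gcd(3, 8).
gcd(3, 8) = 1

Step 2: Check divisibility.
Does 1 divide 2? 2 = 1 x 2, so yes.

By the theorem on linear Diophantine equations, 3p + 8q = 2 has integer solutions if and only if gcd(3, 8) divides 2. Since 1 | 2, solutions exist.

Yes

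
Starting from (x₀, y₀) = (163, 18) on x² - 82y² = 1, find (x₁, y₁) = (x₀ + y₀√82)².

Solutions to x² - Dy² = 1 are generated by powers of (x₀ + y₀√D).
The next solution satisfies x₁ + y₁√82 = (x₀ + y₀√82)², giving:
x₁ = x₀² + 82y₀² = 163² + 82·18² = 26569 + 26568 = 53137
y₁ = 2x₀y₀ = 2·163·18 = 5868

Verify: 53137² - 82·5868² = 2823540769 - 2823540768 = 1 ✓

x = 53137, y = 5868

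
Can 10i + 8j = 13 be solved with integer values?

Step 1: Compute gcd(10, 8).
gcd(10, 8) = 2

Step 2: Check divisibility.
Does 2 divide 13? 13 = 2 x 6 + 1, so no.

By the theorem on linear Diophantine equations, 10i + 8j = 13 has integer solutions if and only if gcd(10, 8) divides 13. Since 2 does not divide 13, no solutions exist.

No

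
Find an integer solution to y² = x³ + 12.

Try small integer x values and check whether x³ + 12 is a perfect square.
x = -2: x³ + 12 = -2³ + 12 = -8 + 12 = 4
Is 4 a perfect square? 2² = 4 ✓
So (x, y) = (-2, -2) is a solution.

x = -2, y = -2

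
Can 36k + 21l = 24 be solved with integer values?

Step 1: Compute gcd(36, 21).
gcd(36, 21) = 3

Step 2: Check divisibility.
Does 3 divide 24? 24 = 3 x 8, so yes.

By the theorem on linear Diophantine equations, 36k + 21l = 24 has integer solutions if and only if gcd(36, 21) divides 24. Since 3 | 24, solutions exist.

Yes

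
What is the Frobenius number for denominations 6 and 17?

For two coprime denominations a and b, the Frobenius number (largest value not representable as a non-negative combination) is ab - a - b.
Here gcd(6, 17) = 1, so they are coprime.
F(6, 17) = 6·17 - 6 - 17 = 102 - 23 = 79

79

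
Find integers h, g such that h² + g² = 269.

We need to find integers h, g > 0 such that h² + g² = 269.
Trying h = 10: g² = 269 - 10² = 269 - 100 = 169
g = 13
Check: 10² + 13² = 100 + 169 = 269 ✓

269 = 10² + 13²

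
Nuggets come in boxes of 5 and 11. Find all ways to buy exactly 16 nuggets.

We need non-negative integers (x, y) with 5x + 11y = 16.
For each x in 0..3, check if 16 - 5x is a non-negative multiple of 11.
x = 1: 11y = 11, y = 1 ✓

(1 boxes of 5, 1 boxes of 11)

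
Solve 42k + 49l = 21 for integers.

Step 1: Check solvability.
gcd(42, 49) = 7
Since 7 divides 21, solutions exist.

Step 2: Apply extended Euclidean algorithm to find gcd.
We find integers such that 42*x0 + 49*y0 = 7

Step 3: Scale the particular solution.
Multiply by 21/7 = 3:
k = -3, l = 3

Step 4: Verify.
42*(-3) + 49*(3) = 21 = 21 ✓

k = -3, l = 3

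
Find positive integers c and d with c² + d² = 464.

We need to find integers c, d > 0 such that c² + d² = 464.
Trying c = 8: d² = 464 - 8² = 464 - 64 = 400
d = 20
Check: 8² + 20² = 64 + 400 = 464 ✓

464 = 8² + 20²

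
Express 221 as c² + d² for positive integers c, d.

We need to find integers c, d > 0 such that c² + d² = 221.
Trying c = 5: d² = 221 - 5² = 221 - 25 = 196
d = 14
Check: 5² + 14² = 25 + 196 = 221 ✓

221 = 5² + 14²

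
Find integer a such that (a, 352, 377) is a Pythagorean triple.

a² = c² - b² = 377² - 352² = 142129 - 123904 = 18225
a = sqrt(18225) = 135

135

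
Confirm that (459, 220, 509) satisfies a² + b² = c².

Compute a² + b² = 459² + 220² = 210681 + 48400 = 259081
Compute c² = 509² = 259081
Since 259081 = 259081, confirmed.

Yes, it is a Pythagorean triple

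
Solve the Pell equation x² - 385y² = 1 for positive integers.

We seek the smallest positive integers (x, y) with x² - 385y² = 1, i.e., x² = 385y² + 1.
Try successive y values:
y = 1: x² = 385·1² + 1 = 386, not a perfect square
y = 2: x² = 385·2² + 1 = 1541, not a perfect square
y = 3: x² = 385·3² + 1 = 3466, not a perfect square
... continuing the search (or via continued fractions) ...
y = 4884: x² = 385·4884² + 1 = 9183580561, x = 95831 ✓

Verify: 95831² - 385·4884² = 9183580561 - 9183580560 = 1 ✓

x = 95831, y = 4884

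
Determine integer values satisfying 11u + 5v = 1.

Step 1: Check solvability.
gcd(11, 5) = 1
Since 1 divides 1, solutions exist.

Step 2: Apply extended Euclidean algorithm to find gcd.
We find integers such that 11*x0 + 5*y0 = 1

Step 3: Scale the particular solution.
Multiply by 1/1 = 1:
u = 1, v = -2

Step 4: Verify.
11*(1) + 5*(-2) = 1 = 1 ✓

u = 1, v = -2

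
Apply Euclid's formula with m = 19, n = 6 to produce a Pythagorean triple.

a = m² - n² = 19² - 6² = 361 - 36 = 325
b = 2mn = 2·19·6 = 228
c = m² + n² = 361 + 36 = 397
Verify: 325² + 228² = 105625 + 51984 = 157609 = 397² ✓

(325, 228, 397)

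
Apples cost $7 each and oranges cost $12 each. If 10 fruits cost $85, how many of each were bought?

Let a = apples, o = oranges.
a + o = 10
7a + 12o = 85
Substitute o = 10 - a:
7a + 12(10 - a) = 85
(7 - 12)a = 85 - 120
-5a = -35
a = 7, o = 10 - 7 = 3

Apples: 7, Oranges: 3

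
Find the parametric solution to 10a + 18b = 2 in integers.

Step 1: Compute gcd(10, 18) = 2.
Since 2 divides 2, solutions exist.

Step 2: Find a particular solution using extended Euclidean algorithm.
We get a₀ = 2, b₀ = -1.
Check: 10*2 + 18*-1 = 2 = 2 ✓

Step 3: Write the general solution.
a = 2 + (18/2)t = 2 + 9t
b = -1 - (10/2)t = -1 - 5t
for any integer t.

a = 2 + 9t, b = -1 - 5t for integer t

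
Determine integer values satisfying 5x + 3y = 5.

Step 1: Check solvability.
gcd(5, 3) = 1
Since 1 divides 5, solutions exist.

Step 2: Apply extended Euclidean algorithm to find gcd.
We find integers such that 5*x0 + 3*y0 = 1

Step 3: Scale the particular solution.
Multiply by 5/1 = 5:
x = -5, y = 10

Step 4: Verify.
5*(-5) + 3*(10) = 5 = 5 ✓

x = -5, y = 10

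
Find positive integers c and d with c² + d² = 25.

We need to find integers c, d > 0 such that c² + d² = 25.
Trying c = 3: d² = 25 - 3² = 25 - 9 = 16
d = 4
Check: 3² + 4² = 9 + 16 = 25 ✓

25 = 3² + 4²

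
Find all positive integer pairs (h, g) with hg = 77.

The positive divisors of 77 are: 1, 7, 11, 77.
Each divisor d gives the pair (d, 77/d):
(1, 77), (7, 11), (11, 7), (77, 1)

(1, 77), (7, 11), (11, 7), (77, 1)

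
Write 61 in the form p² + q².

We need to find integers p, q > 0 such that p² + q² = 61.
Trying p = 5: q² = 61 - 5² = 61 - 25 = 36
q = 6
Check: 5² + 6² = 25 + 36 = 61 ✓

61 = 5² + 6²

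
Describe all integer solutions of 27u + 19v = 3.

Step 1: Compute gcd(27, 19) = 1.
Since 1 divides 3, solutions exist.

Step 2: Find a particular solution using extended Euclidean algorithm.
We get u₀ = -21, v₀ = 30.
Check: 27*-21 + 19*30 = 3 = 3 ✓

Step 3: Write the general solution.
u = -21 + (19/1)t = -21 + 19t
v = 30 - (27/1)t = 30 - 27t
for any integer t.

u = -21 + 19t, v = 30 - 27t for integer t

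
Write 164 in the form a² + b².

We need to find integers a, b > 0 such that a² + b² = 164.
Trying a = 8: b² = 164 - 8² = 164 - 64 = 100
b = 10
Check: 8² + 10² = 64 + 100 = 164 ✓

164 = 8² + 10²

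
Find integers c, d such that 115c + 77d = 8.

Step 1: Check solvability.
gcd(115, 77) = 1
Since 1 divides 8, solutions exist.

Step 2: Apply extended Euclidean algorithm to find gcd.
We find integers such that 115*x0 + 77*y0 = 1

Step 3: Scale the particular solution.
Multiply by 8/1 = 8:
c = -16, d = 24

Step 4: Verify.
115*(-16) + 77*(24) = 8 = 8 ✓

c = -16, d = 24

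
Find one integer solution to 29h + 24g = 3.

Step 1: Check solvability.
gcd(29, 24) = 1
Since 1 divides 3, solutions exist.

Step 2: Apply extended Euclidean algorithm to find gcd.
We find integers such that 29*x0 + 24*y0 = 1

Step 3: Scale the particular solution.
Multiply by 3/1 = 3:
h = 15, g = -18

Step 4: Verify.
29*(15) + 24*(-18) = 3 = 3 ✓

h = 15, g = -18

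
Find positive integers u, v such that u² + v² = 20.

Search for u with 20 - u² a perfect square.
u = 2: 20 - 2² = 20 - 4 = 16 = 4² ✓
So u = 2, v = 4.

u = 2, v = 4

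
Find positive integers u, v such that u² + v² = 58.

Search for u with 58 - u² a perfect square.
u = 3: 58 - 3² = 58 - 9 = 49 = 7² ✓
So u = 3, v = 7.

u = 3, v = 7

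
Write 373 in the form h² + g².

We need to find integers h, g > 0 such that h² + g² = 373.
Trying h = 7: g² = 373 - 7² = 373 - 49 = 324
g = 18
Check: 7² + 18² = 49 + 324 = 373 ✓

373 = 7² + 18²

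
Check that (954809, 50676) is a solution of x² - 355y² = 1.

Compute x² = 954809² = 911660226481
Compute 355y² = 355·50676² = 355·2568056976 = 911660226480
x² - 355y² = 911660226481 - 911660226480 = 1
Since this equals 1, (954809, 50676) is a solution.

Yes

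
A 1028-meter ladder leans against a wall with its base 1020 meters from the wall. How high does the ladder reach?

The ladder, wall, and ground form a right triangle with hypotenuse 1028 and one leg 1020.
By the Pythagorean theorem: h² = 1028² - 1020² = 1056784 - 1040400 = 16384
h = √16384 = 128 meters

128 meters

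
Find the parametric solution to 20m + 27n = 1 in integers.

Step 1: Compute gcd(20, 27) = 1.
Since 1 divides 1, solutions exist.

Step 2: Find a particular solution using extended Euclidean algorithm.
We get m₀ = -4, n₀ = 3.
Check: 20*-4 + 27*3 = 1 = 1 ✓

Step 3: Write the general solution.
m = -4 + (27/1)t = -4 + 27t
n = 3 - (20/1)t = 3 - 20t
for any integer t.

m = -4 + 27t, n = 3 - 20t for integer t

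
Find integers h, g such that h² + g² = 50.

We need to find integers h, g > 0 such that h² + g² = 50.
Trying h = 1: g² = 50 - 1² = 50 - 1 = 49
g = 7
Check: 1² + 7² = 1 + 49 = 50 ✓

50 = 1² + 7²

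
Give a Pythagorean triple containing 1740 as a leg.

We need the other leg and hypotenuse such that 1740² + x² = c².
Take x = 59, c = 1741: 1740² + 59² = 3027600 + 3481 = 3031081 = 1741² ✓
Triple: (59, 1740, 1741)

(59, 1740, 1741)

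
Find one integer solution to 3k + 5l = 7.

Step 1: Check solvability.
gcd(3, 5) = 1
Since 1 divides 7, solutions exist.

Step 2: Apply extended Euclidean algorithm to find gcd.
We find integers such that 3*x0 + 5*y0 = 1

Step 3: Scale the particular solution.
Multiply by 7/1 = 7:
k = 14, l = -7

Step 4: Verify.
3*(14) + 5*(-7) = 7 = 7 ✓

k = 14, l = -7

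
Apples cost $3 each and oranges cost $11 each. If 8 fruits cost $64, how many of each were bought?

Let a = apples, o = oranges.
a + o = 8
3a + 11o = 64
Substitute o = 8 - a:
3a + 11(8 - a) = 64
(3 - 11)a = 64 - 88
-8a = -24
a = 3, o = 8 - 3 = 5

Apples: 3, Oranges: 5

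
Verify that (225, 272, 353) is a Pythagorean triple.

Compute a² + b²:
225² + 272² = 50625 + 73984 = 124609
Compute c²:
353² = 124609
Since 124609 = 124609, it is a Pythagorean triple.

Yes, it is a Pythagorean triple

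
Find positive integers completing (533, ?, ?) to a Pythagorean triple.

We need the other leg and hypotenuse such that 533² + x² = c².
Take x = 756, c = 925: 533² + 756² = 284089 + 571536 = 855625 = 925² ✓
Triple: (533, 756, 925)

(533, 756, 925)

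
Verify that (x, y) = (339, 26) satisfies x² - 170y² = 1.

Compute x² = 339² = 114921
Compute 170y² = 170·26² = 170·676 = 114920
x² - 170y² = 114921 - 114920 = 1
Since this equals 1, (339, 26) is a solution.

Yes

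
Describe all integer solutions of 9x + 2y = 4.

Step 1: Compute gcd(9, 2) = 1.
Since 1 divides 4, solutions exist.

Step 2: Find a particular solution using extended Euclidean algorithm.
We get x₀ = 4, y₀ = -16.
Check: 9*4 + 2*-16 = 4 = 4 ✓

Step 3: Write the general solution.
x = 4 + (2/1)t = 4 + 2t
y = -16 - (9/1)t = -16 - 9t
for any integer t.

x = 4 + 2t, y = -16 - 9t for integer t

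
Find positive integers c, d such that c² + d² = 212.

Search for c with 212 - c² a perfect square.
c = 4: 212 - 4² = 212 - 16 = 196 = 14² ✓
So c = 4, d = 14.

c = 4, d = 14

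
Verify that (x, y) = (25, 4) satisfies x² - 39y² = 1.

Compute x² = 25² = 625
Compute 39y² = 39·4² = 39·16 = 624
x² - 39y² = 625 - 624 = 1
Since this equals 1, (25, 4) is a solution.

Yes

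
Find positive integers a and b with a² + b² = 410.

We need to find integers a, b > 0 such that a² + b² = 410.
Trying a = 7: b² = 410 - 7² = 410 - 49 = 361
b = 19
Check: 7² + 19² = 49 + 361 = 410 ✓

410 = 7² + 19²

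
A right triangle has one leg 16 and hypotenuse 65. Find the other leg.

a² = c² - b² = 4225 - 256 = 3969
a = 63

63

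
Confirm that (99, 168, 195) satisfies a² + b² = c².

Compute a² + b² = 99² + 168² = 9801 + 28224 = 38025
Compute c² = 195² = 38025
Since 38025 = 38025, confirmed.

Yes, it is a Pythagorean triple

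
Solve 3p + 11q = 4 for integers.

Step 1: Check solvability.
gcd(3, 11) = 1
Since 1 divides 4, solutions exist.

Step 2: Apply extended Euclidean algorithm to find gcd.
We find integers such that 3*x0 + 11*y0 = 1

Step 3: Scale the particular solution.
Multiply by 4/1 = 4:
p = 16, q = -4

Step 4: Verify.
3*(16) + 11*(-4) = 4 = 4 ✓

p = 16, q = -4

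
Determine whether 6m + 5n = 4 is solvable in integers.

Step 1: Compute gcd(6, 5).
gcd(6, 5) = 1

Step 2: Check divisibility.
Does 1 divide 4? 4 = 1 x 4, so yes.

By the theorem on linear Diophantine equations, 6m + 5n = 4 has integer solutions if and only if gcd(6, 5) divides 4. Since 1 | 4, solutions exist.

Yes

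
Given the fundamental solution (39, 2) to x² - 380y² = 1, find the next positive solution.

Solutions to x² - Dy² = 1 are generated by powers of (x₀ + y₀√D).
The next solution satisfies x₁ + y₁√380 = (x₀ + y₀√380)², giving:
x₁ = x₀² + 380y₀² = 39² + 380·2² = 1521 + 1520 = 3041
y₁ = 2x₀y₀ = 2·39·2 = 156

Verify: 3041² - 380·156² = 9247681 - 9247680 = 1 ✓

x = 3041, y = 156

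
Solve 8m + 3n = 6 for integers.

Step 1: Check solvability.
gcd(8, 3) = 1
Since 1 divides 6, solutions exist.

Step 2: Apply extended Euclidean algorithm to find gcd.
We find integers such that 8*x0 + 3*y0 = 1

Step 3: Scale the particular solution.
Multiply by 6/1 = 6:
m = -6, n = 18

Step 4: Verify.
8*(-6) + 3*(18) = 6 = 6 ✓

m = -6, n = 18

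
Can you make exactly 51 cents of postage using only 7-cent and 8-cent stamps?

We need non-negative x, y with 7x + 8y = 51.
gcd(7, 8) = 1 divides 51, so integer solutions exist.
Search for a non-negative one: x = 5 gives 8y = 51 - 35 = 16, so y = 2.
Check: 7·5 + 8·2 = 51 ✓

Yes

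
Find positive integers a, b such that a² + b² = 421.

Search for a with 421 - a² a perfect square.
a = 14: 421 - 14² = 421 - 196 = 225 = 15² ✓
So a = 14, b = 15.

a = 14, b = 15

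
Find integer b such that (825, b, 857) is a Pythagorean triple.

b² = c² - a² = 857² - 825² = 734449 - 680625 = 53824
b = sqrt(53824) = 232

232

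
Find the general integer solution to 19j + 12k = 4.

Step 1: Compute gcd(19, 12) = 1.
Since 1 divides 4, solutions exist.

Step 2: Find a particular solution using extended Euclidean algorithm.
We get j₀ = -20, k₀ = 32.
Check: 19*-20 + 12*32 = 4 = 4 ✓

Step 3: Write the general solution.
j = -20 + (12/1)t = -20 + 12t
k = 32 - (19/1)t = 32 - 19t
for any integer t.

j = -20 + 12t, k = 32 - 19t for integer t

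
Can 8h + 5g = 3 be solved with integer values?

Step 1: Compute gcd(8, 5).
gcd(8, 5) = 1

Step 2: Check divisibility.
Does 1 divide 3? 3 = 1 x 3, so yes.

By the theorem on linear Diophantine equations, 8h + 5g = 3 has integer solutions if and only if gcd(8, 5) divides 3. Since 1 | 3, solutions exist.

Yes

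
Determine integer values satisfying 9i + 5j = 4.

Step 1: Check solvability.
gcd(9, 5) = 1
Since 1 divides 4, solutions exist.

Step 2: Apply extended Euclidean algorithm to find gcd.
We find integers such that 9*x0 + 5*y0 = 1

Step 3: Scale the particular solution.
Multiply by 4/1 = 4:
i = -4, j = 8

Step 4: Verify.
9*(-4) + 5*(8) = 4 = 4 ✓

i = -4, j = 8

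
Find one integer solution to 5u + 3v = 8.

Step 1: Check solvability.
gcd(5, 3) = 1
Since 1 divides 8, solutions exist.

Step 2: Apply extended Euclidean algorithm to find gcd.
We find integers such that 5*x0 + 3*y0 = 1

Step 3: Scale the particular solution.
Multiply by 8/1 = 8:
u = -8, v = 16

Step 4: Verify.
5*(-8) + 3*(16) = 8 = 8 ✓

u = -8, v = 16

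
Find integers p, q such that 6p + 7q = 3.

Step 1: Check solvability.
gcd(6, 7) = 1
Since 1 divides 3, solutions exist.

Step 2: Apply extended Euclidean algorithm to find gcd.
We find integers such that 6*x0 + 7*y0 = 1

Step 3: Scale the particular solution.
Multiply by 3/1 = 3:
p = -3, q = 3

Step 4: Verify.
6*(-3) + 7*(3) = 3 = 3 ✓

p = -3, q = 3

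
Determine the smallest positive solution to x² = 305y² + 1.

We seek the smallest positive integers (x, y) with x² - 305y² = 1, i.e., x² = 305y² + 1.
Try successive y values:
y = 1: x² = 305·1² + 1 = 306, not a perfect square
y = 2: x² = 305·2² + 1 = 1221, not a perfect square
y = 3: x² = 305·3² + 1 = 2746, not a perfect square
... continuing the search (or via continued fractions) ...
y = 28: x² = 305·28² + 1 = 239121, x = 489 ✓

Verify: 489² - 305·28² = 239121 - 239120 = 1 ✓

x = 489, y = 28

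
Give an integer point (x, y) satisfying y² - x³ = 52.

Try small integer x values and check whether x³ + 52 is a perfect square.
x = -3: x³ + 52 = -3³ + 52 = -27 + 52 = 25
Is 25 a perfect square? 5² = 25 ✓
So (x, y) = (-3, 5) is a solution.

x = -3, y = 5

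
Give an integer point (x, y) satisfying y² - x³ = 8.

Try small integer x values and check whether x³ + 8 is a perfect square.
x = 1: x³ + 8 = 1³ + 8 = 1 + 8 = 9
Is 9 a perfect square? 3² = 9 ✓
So (x, y) = (1, 3) is a solution.

x = 1, y = 3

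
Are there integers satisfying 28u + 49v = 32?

Step 1: Compute gcd(28, 49).
gcd(28, 49) = 7

Step 2: Check divisibility.
Does 7 divide 32? 32 = 7 x 4 + 4, so no.

By the theorem on linear Diophantine equations, 28u + 49v = 32 has integer solutions if and only if gcd(28, 49) divides 32. Since 7 does not divide 32, no solutions exist.

No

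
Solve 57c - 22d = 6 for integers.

Step 1: Check solvability.
gcd(57, 22) = 1
Since 1 divides 6, solutions exist.

Step 2: Apply extended Euclidean algorithm to find gcd.
We find integers such that 57*x0 + 22*y0 = 1

Step 3: Scale the particular solution.
Multiply by 6/1 = 6:
c = -30, d = -78

Step 4: Verify.
57*(-30) - 22*(-78) = 6 = 6 ✓

c = -30, d = -78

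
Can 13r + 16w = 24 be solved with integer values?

Step 1: Compute gcd(13, 16).
gcd(13, 16) = 1

Step 2: Check divisibility.
Does 1 divide 24? 24 = 1 x 24, so yes.

By the theorem on linear Diophantine equations, 13r + 16w = 24 has integer solutions if and only if gcd(13, 16) divides 24. Since 1 | 24, solutions exist.

Yes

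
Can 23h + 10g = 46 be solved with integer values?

Step 1: Compute gcd(23, 10).
gcd(23, 10) = 1

Step 2: Check divisibility.
Does 1 divide 46? 46 = 1 x 46, so yes.

By the theorem on linear Diophantine equations, 23h + 10g = 46 has integer solutions if and only if gcd(23, 10) divides 46. Since 1 | 46, solutions exist.

Yes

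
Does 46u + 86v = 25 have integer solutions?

Step 1: Compute gcd(46, 86).
gcd(46, 86) = 2

Step 2: Check divisibility.
Does 2 divide 25? 25 = 2 x 12 + 1, so no.

By the theorem on linear Diophantine equations, 46u + 86v = 25 has integer solutions if and only if gcd(46, 86) divides 25. Since 2 does not divide 25, no solutions exist.

No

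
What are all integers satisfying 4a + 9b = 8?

Step 1: Compute gcd(4, 9) = 1.
Since 1 divides 8, solutions exist.

Step 2: Find a particular solution using extended Euclidean algorithm.
We get a₀ = -16, b₀ = 8.
Check: 4*-16 + 9*8 = 8 = 8 ✓

Step 3: Write the general solution.
a = -16 + (9/1)t = -16 + 9t
b = 8 - (4/1)t = 8 - 4t
for any integer t.

a = -16 + 9t, b = 8 - 4t for integer t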